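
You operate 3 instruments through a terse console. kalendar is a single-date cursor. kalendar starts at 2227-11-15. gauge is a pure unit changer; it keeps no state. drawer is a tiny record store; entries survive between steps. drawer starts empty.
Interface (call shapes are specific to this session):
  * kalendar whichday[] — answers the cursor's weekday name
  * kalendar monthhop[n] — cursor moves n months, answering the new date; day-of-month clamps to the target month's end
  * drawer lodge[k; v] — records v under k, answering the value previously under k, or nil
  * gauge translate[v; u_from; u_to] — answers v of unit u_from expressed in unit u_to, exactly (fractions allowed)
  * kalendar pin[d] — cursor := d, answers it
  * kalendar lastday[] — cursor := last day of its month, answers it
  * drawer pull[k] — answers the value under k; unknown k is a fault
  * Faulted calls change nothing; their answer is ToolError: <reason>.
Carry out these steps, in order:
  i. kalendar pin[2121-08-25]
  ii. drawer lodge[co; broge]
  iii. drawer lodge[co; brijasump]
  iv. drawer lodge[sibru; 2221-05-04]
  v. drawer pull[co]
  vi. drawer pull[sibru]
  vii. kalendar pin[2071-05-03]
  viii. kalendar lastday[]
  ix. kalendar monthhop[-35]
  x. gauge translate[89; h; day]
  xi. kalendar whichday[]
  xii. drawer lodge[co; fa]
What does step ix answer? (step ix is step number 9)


>>> kalendar pin d: 2121-08-25
  2121-08-25
>>> drawer lodge k: co v: broge
  nil
>>> drawer lodge k: co v: brijasump
  broge
>>> drawer lodge k: sibru v: 2221-05-04
  nil
>>> drawer pull k: co
  brijasump
>>> drawer pull k: sibru
  2221-05-04
>>> kalendar pin d: 2071-05-03
  2071-05-03
>>> kalendar lastday
  2071-05-31
>>> kalendar monthhop n: -35
  2068-06-30
>>> gauge translate v: 89 u_from: h u_to: day
  89/24
>>> kalendar whichday
  Saturday
>>> drawer lodge k: co v: fa
  brijasump

Answer: 2068-06-30


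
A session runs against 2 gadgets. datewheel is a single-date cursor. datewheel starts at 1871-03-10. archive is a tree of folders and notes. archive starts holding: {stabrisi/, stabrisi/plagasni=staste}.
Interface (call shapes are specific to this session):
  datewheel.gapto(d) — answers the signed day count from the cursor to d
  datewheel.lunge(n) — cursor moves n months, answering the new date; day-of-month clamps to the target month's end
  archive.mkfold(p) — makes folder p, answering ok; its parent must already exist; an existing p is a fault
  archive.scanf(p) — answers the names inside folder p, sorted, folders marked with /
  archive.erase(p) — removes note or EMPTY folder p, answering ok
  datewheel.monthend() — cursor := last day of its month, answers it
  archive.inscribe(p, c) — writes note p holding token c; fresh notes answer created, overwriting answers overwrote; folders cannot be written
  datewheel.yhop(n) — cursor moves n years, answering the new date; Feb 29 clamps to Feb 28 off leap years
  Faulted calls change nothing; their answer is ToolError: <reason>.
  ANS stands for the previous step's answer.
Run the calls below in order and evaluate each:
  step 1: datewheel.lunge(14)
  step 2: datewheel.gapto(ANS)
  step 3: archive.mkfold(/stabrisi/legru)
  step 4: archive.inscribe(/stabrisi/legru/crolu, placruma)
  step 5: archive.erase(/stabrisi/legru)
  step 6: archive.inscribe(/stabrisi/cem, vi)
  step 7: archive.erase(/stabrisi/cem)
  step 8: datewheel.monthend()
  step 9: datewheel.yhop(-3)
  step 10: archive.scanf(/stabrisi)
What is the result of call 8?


Then datewheel.lunge passing n→14, yielding 1872-05-10.
I use datewheel.gapto passing d→ANS, and get 0.
I invoke archive.mkfold passing p→/stabrisi/legru, and see ok.
I run archive.inscribe passing p→/stabrisi/legru/crolu, c→placruma, and see created.
I run archive.erase passing p→/stabrisi/legru, and observe ToolError: not empty.
I use archive.inscribe passing p→/stabrisi/cem, c→vi, giving created.
I use archive.erase passing p→/stabrisi/cem, and get ok.
Now I run datewheel.monthend, and see 1872-05-31.
I invoke datewheel.yhop passing n→-3, which returns 1869-05-31.
I invoke archive.scanf passing p→/stabrisi, — result: [legru/, plagasni].

Answer: 1872-05-31


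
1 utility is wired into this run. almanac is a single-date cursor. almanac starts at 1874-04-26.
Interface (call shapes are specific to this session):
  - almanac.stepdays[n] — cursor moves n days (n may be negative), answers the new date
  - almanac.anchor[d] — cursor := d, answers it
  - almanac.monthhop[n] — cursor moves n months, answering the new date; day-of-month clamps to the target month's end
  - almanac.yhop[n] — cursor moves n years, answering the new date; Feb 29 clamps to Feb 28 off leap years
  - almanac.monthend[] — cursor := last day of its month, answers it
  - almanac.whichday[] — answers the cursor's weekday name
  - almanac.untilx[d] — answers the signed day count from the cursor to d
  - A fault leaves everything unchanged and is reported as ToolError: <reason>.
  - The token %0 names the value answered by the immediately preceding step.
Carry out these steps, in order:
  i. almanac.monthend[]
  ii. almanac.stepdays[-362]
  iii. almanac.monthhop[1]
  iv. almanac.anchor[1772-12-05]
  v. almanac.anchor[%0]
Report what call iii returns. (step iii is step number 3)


I run monthend, and see 1874-04-30.
I try stepdays using -362, giving 1873-05-03.
Calling monthhop using 1, yielding 1873-06-03.
I invoke anchor using 1772-12-05, — result: 1772-12-05.
I run anchor using %0, and get 1772-12-05.

Answer: 1873-06-03


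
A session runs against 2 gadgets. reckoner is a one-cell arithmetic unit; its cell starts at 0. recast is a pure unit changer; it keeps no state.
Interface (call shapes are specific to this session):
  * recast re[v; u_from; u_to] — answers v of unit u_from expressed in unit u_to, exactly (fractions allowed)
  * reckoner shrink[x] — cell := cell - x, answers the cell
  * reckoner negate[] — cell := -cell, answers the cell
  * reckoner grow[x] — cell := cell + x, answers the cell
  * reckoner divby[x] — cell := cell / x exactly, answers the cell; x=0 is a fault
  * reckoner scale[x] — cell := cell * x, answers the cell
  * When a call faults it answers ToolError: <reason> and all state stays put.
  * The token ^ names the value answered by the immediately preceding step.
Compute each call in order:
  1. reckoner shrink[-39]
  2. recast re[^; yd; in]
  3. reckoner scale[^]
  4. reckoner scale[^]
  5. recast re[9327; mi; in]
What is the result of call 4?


Answer: 2998219536

Derivation:
// reckoner shrink(x='-39') => 39
// recast re(v='^', u_from='yd', u_to='in') => 1404
// reckoner scale(x='^') => 54756
// reckoner scale(x='^') => 2998219536
// recast re(v='9327', u_from='mi', u_to='in') => 590958720


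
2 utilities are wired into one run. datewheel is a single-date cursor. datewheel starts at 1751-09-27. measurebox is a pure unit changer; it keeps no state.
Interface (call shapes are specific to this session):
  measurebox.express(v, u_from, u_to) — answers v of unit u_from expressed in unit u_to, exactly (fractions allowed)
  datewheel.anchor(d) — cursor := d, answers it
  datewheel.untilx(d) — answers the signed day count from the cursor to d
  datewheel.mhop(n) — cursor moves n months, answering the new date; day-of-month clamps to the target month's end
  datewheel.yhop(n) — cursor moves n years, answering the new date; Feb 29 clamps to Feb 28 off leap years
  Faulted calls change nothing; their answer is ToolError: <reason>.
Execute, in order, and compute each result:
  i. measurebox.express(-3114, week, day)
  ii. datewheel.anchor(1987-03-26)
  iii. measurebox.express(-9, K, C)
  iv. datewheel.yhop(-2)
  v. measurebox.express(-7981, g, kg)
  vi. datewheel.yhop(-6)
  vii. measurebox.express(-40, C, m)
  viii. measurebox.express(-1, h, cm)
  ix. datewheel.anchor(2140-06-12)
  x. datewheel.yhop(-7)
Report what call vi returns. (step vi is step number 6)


Answer: 1979-03-26

Derivation:
·→ measurebox.express(-3114, week, day)
·← -21798
·→ datewheel.anchor(1987-03-26)
·← 1987-03-26
·→ measurebox.express(-9, K, C)
·← -5643/20
·→ datewheel.yhop(-2)
·← 1985-03-26
·→ measurebox.express(-7981, g, kg)
·← -7981/1000
·→ datewheel.yhop(-6)
·← 1979-03-26
·→ measurebox.express(-40, C, m)
·← ToolError: incompatible units
·→ measurebox.express(-1, h, cm)
·← ToolError: incompatible units
·→ datewheel.anchor(2140-06-12)
·← 2140-06-12
·→ datewheel.yhop(-7)
·← 2133-06-12


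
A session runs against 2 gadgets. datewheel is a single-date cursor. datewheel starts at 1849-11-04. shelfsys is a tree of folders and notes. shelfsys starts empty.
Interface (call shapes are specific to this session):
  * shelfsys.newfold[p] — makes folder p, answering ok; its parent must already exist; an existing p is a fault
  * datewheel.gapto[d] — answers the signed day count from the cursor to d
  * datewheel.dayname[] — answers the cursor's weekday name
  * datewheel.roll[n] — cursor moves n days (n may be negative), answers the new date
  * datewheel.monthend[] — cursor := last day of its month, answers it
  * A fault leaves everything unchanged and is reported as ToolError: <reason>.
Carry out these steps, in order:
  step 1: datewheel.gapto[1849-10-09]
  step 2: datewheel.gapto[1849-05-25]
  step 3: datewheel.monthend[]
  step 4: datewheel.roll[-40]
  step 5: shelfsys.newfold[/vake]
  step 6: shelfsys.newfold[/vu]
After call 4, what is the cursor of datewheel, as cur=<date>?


Answer: cur=1849-10-21

Derivation:
> datewheel.gapto d→1849-10-09
= -26
> datewheel.gapto d→1849-05-25
= -163
> datewheel.monthend
= 1849-11-30
> datewheel.roll n→-40
= 1849-10-21
> shelfsys.newfold p→/vake
= ok
> shelfsys.newfold p→/vu
= ok


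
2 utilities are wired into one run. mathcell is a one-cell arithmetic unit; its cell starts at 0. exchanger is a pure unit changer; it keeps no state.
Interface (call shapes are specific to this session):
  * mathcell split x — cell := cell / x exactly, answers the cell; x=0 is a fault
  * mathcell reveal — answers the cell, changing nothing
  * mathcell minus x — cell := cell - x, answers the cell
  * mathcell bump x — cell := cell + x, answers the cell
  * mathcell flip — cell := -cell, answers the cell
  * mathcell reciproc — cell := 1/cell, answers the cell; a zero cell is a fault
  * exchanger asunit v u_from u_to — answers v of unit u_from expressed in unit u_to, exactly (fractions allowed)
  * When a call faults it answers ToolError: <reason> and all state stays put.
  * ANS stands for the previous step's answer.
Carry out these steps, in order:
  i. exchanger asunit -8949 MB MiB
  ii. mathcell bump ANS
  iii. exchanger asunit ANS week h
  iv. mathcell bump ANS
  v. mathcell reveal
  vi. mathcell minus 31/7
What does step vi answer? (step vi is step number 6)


Answer: -165417179779/114688

Derivation:
→ exchanger asunit(v=-8949, u_from=MB, u_to=MiB)
← -139828125/16384
→ mathcell bump(x=ANS)
← -139828125/16384
→ exchanger asunit(v=ANS, u_from=week, u_to=h)
← -2936390625/2048
→ mathcell bump(x=ANS)
← -23630953125/16384
→ mathcell reveal()
← -23630953125/16384
→ mathcell minus(x=31/7)
← -165417179779/114688


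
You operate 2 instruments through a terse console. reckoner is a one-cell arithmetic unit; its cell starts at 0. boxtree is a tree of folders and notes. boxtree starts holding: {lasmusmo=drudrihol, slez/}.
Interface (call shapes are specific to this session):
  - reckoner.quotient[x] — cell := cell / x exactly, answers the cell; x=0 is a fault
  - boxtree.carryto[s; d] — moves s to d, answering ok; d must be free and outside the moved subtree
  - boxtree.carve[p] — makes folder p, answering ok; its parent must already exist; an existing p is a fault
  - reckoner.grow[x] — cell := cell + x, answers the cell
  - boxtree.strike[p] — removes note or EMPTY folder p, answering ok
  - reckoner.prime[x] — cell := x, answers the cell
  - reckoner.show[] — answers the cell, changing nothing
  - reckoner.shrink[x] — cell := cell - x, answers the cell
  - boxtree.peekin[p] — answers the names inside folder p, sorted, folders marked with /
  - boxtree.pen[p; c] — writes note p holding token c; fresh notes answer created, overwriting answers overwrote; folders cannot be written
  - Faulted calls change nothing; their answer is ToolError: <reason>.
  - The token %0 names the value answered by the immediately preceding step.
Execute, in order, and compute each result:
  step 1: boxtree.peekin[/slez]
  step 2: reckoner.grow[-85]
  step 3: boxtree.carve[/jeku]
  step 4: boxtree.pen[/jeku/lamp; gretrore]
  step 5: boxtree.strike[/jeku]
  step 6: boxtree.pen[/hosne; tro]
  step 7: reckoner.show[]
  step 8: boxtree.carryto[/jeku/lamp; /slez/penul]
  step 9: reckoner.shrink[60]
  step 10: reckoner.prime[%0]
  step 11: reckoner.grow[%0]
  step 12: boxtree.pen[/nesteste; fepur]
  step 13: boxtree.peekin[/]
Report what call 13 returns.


Act: boxtree.peekin[p→/slez]
Obs: []
Act: reckoner.grow[x→-85]
Obs: -85
Act: boxtree.carve[p→/jeku]
Obs: ok
Act: boxtree.pen[p→/jeku/lamp; c→gretrore]
Obs: created
Act: boxtree.strike[p→/jeku]
Obs: ToolError: not empty
Act: boxtree.pen[p→/hosne; c→tro]
Obs: created
Act: reckoner.show[]
Obs: -85
Act: boxtree.carryto[s→/jeku/lamp; d→/slez/penul]
Obs: ok
Act: reckoner.shrink[x→60]
Obs: -145
Act: reckoner.prime[x→%0]
Obs: -145
Act: reckoner.grow[x→%0]
Obs: -290
Act: boxtree.pen[p→/nesteste; c→fepur]
Obs: created
Act: boxtree.peekin[p→/]
Obs: [hosne, jeku/, lasmusmo, nesteste, slez/]

Answer: [hosne, jeku/, lasmusmo, nesteste, slez/]


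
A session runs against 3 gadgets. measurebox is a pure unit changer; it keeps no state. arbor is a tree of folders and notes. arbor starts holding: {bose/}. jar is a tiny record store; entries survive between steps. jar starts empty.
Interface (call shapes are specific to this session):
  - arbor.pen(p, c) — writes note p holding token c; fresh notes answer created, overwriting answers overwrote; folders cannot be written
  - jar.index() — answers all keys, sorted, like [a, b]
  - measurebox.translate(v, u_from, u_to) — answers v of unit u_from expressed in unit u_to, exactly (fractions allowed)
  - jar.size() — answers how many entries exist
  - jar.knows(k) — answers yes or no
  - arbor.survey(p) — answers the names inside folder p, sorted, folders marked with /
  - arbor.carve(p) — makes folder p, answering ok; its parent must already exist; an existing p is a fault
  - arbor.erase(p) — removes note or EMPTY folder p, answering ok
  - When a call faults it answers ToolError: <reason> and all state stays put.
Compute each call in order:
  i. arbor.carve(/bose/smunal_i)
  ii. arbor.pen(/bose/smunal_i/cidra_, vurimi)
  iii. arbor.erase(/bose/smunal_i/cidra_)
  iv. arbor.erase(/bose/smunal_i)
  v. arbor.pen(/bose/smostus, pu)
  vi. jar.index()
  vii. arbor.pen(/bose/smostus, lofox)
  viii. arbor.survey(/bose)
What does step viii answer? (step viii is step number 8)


I run arbor.carve using p='/bose/smunal_i': ok.
I use arbor.pen using p='/bose/smunal_i/cidra_', c='vurimi', and get created.
Then arbor.erase using p='/bose/smunal_i/cidra_', → ok.
I try arbor.erase using p='/bose/smunal_i', → ok.
Then arbor.pen using p='/bose/smostus', c='pu', yielding created.
I try jar.index(), and see [].
Using arbor.pen using p='/bose/smostus', c='lofox', → overwrote.
I run arbor.survey using p='/bose', — result: [smostus].

Answer: [smostus]


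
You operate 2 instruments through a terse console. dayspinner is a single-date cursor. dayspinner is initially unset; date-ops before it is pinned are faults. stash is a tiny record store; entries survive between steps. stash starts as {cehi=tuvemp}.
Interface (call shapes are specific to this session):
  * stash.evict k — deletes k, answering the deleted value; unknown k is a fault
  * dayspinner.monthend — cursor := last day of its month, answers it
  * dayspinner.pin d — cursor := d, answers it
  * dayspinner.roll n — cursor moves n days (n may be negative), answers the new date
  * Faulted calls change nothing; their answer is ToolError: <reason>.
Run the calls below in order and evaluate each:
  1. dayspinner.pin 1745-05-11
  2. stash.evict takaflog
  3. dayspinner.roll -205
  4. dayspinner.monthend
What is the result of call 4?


Answer: 1744-10-31

Derivation:
;; pin(d='1745-05-11') == 1745-05-11
;; evict(k='takaflog') == ToolError: no such key takaflog
;; roll(n='-205') == 1744-10-18
;; monthend() == 1744-10-31


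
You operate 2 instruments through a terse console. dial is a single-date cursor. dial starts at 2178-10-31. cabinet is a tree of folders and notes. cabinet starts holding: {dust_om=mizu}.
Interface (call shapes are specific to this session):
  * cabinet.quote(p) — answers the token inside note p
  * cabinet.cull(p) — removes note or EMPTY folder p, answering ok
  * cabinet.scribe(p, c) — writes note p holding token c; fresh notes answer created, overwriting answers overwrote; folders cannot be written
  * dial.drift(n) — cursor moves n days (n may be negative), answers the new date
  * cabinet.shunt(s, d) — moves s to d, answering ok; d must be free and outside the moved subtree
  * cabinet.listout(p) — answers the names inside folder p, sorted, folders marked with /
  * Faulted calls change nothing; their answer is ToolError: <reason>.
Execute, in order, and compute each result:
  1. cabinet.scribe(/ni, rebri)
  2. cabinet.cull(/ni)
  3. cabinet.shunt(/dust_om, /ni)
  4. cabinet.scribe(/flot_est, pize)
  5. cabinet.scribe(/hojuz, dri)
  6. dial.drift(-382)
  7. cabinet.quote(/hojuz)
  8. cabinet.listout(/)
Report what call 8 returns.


! 1. scribe(p: /ni, c: rebri) -> created
! 2. cull(p: /ni) -> ok
! 3. shunt(s: /dust_om, d: /ni) -> ok
! 4. scribe(p: /flot_est, c: pize) -> created
! 5. scribe(p: /hojuz, c: dri) -> created
! 6. drift(n: -382) -> 2177-10-14
! 7. quote(p: /hojuz) -> dri
! 8. listout(p: /) -> [flot_est, hojuz, ni]

Answer: [flot_est, hojuz, ni]


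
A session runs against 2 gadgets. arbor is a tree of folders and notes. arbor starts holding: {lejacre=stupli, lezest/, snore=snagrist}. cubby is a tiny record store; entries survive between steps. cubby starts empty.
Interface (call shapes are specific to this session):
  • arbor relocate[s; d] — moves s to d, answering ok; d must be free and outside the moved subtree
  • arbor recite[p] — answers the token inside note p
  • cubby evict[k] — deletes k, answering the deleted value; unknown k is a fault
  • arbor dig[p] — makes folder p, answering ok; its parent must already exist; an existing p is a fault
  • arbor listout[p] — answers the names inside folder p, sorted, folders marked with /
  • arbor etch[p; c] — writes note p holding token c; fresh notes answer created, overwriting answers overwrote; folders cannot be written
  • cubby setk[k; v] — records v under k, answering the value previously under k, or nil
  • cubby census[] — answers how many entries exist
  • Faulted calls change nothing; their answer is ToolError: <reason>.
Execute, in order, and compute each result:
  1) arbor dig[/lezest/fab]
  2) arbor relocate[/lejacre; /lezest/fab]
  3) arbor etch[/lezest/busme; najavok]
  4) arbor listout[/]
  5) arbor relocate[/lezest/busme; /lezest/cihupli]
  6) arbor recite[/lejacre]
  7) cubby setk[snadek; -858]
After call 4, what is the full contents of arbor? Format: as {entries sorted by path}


Answer: {lejacre=stupli, lezest/, lezest/busme=najavok, lezest/fab/, snore=snagrist}

Derivation:
> arbor dig p=/lezest/fab
[out] ok
> arbor relocate s=/lejacre d=/lezest/fab
[out] ToolError: exists
> arbor etch p=/lezest/busme c=najavok
[out] created
> arbor listout p=/
[out] [lejacre, lezest/, snore]
> arbor relocate s=/lezest/busme d=/lezest/cihupli
[out] ok
> arbor recite p=/lejacre
[out] stupli
> cubby setk k=snadek v=-858
[out] nil


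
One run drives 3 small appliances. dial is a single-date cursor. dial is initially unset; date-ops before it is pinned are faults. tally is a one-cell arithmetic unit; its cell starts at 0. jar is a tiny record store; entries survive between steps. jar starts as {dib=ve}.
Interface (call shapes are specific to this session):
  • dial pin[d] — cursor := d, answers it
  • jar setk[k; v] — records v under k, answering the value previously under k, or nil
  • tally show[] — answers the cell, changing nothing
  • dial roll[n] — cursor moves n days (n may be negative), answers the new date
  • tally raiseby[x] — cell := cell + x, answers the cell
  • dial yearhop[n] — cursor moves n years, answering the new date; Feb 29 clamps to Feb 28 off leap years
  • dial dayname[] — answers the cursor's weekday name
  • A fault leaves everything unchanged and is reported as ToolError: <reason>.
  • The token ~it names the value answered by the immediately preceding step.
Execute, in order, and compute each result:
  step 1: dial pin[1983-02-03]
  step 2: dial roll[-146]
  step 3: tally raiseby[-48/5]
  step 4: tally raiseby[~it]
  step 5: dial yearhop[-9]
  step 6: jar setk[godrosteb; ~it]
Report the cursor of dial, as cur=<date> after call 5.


Answer: cur=1973-09-10

Derivation:
;; 1. dial pin(1983-02-03) ~> 1983-02-03
;; 2. dial roll(-146) ~> 1982-09-10
;; 3. tally raiseby(-48/5) ~> -48/5
;; 4. tally raiseby(~it) ~> -96/5
;; 5. dial yearhop(-9) ~> 1973-09-10
;; 6. jar setk(godrosteb, ~it) ~> nil


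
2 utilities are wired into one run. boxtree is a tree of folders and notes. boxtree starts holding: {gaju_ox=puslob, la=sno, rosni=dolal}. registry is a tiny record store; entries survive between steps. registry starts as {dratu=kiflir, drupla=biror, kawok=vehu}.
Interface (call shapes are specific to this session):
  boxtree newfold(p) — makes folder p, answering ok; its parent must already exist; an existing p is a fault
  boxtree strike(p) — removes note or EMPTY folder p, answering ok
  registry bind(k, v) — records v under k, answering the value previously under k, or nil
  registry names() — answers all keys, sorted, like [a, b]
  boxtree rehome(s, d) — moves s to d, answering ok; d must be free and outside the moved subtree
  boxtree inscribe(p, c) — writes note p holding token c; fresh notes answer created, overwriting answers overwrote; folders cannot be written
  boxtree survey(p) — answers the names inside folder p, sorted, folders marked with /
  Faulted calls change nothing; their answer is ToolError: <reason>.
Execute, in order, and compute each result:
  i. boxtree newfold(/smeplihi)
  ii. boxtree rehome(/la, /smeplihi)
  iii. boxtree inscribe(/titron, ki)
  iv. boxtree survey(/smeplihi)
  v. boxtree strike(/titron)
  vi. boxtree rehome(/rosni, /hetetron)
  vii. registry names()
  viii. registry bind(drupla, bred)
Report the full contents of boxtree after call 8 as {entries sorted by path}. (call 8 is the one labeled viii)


Answer: {gaju_ox=puslob, hetetron=dolal, la=sno, smeplihi/}

Derivation:
CALL boxtree newfold[/smeplihi]
RET  ok
CALL boxtree rehome[/la; /smeplihi]
RET  ToolError: exists
CALL boxtree inscribe[/titron; ki]
RET  created
CALL boxtree survey[/smeplihi]
RET  []
CALL boxtree strike[/titron]
RET  ok
CALL boxtree rehome[/rosni; /hetetron]
RET  ok
CALL registry names[]
RET  [dratu, drupla, kawok]
CALL registry bind[drupla; bred]
RET  biror


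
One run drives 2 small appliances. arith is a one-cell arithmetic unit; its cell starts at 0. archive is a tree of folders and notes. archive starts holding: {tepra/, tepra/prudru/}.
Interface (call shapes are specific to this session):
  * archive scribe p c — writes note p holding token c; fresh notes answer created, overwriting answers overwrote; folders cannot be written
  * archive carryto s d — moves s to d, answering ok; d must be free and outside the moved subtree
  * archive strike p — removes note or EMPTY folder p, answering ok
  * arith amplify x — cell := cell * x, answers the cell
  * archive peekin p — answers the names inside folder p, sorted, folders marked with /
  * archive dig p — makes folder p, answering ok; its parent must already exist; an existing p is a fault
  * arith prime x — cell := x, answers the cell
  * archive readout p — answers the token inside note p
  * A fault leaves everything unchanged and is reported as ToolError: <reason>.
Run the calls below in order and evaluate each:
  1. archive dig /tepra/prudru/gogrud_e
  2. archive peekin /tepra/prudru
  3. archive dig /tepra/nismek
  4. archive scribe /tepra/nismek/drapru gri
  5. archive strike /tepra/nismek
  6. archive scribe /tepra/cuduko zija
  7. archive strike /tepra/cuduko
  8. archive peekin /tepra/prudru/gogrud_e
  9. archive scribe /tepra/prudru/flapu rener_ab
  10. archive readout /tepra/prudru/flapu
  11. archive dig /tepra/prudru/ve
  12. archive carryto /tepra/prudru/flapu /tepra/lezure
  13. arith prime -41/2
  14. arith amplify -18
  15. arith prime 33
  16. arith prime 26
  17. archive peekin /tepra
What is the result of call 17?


-- archive dig(/tepra/prudru/gogrud_e) == ok
-- archive peekin(/tepra/prudru) == [gogrud_e/]
-- archive dig(/tepra/nismek) == ok
-- archive scribe(/tepra/nismek/drapru, gri) == created
-- archive strike(/tepra/nismek) == ToolError: not empty
-- archive scribe(/tepra/cuduko, zija) == created
-- archive strike(/tepra/cuduko) == ok
-- archive peekin(/tepra/prudru/gogrud_e) == []
-- archive scribe(/tepra/prudru/flapu, rener_ab) == created
-- archive readout(/tepra/prudru/flapu) == rener_ab
-- archive dig(/tepra/prudru/ve) == ok
-- archive carryto(/tepra/prudru/flapu, /tepra/lezure) == ok
-- arith prime(-41/2) == -41/2
-- arith amplify(-18) == 369
-- arith prime(33) == 33
-- arith prime(26) == 26
-- archive peekin(/tepra) == [lezure, nismek/, prudru/]

Answer: [lezure, nismek/, prudru/]


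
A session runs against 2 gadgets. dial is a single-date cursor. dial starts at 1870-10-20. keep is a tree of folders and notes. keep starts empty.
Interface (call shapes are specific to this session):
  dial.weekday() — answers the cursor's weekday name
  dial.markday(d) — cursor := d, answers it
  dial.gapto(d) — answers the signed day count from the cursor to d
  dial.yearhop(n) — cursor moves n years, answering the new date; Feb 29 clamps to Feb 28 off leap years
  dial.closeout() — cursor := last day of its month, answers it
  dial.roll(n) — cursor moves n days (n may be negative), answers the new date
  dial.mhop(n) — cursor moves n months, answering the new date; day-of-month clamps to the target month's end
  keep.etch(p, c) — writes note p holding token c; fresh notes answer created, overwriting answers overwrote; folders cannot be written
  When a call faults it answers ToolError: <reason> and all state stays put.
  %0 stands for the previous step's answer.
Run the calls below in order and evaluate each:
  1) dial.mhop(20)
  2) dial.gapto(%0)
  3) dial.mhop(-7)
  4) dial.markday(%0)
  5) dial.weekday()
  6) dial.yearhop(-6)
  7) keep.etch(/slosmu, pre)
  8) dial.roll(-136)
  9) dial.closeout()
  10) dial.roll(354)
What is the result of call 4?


$ mhop n: 20
  1872-06-20
$ gapto d: %0
  0
$ mhop n: -7
  1871-11-20
$ markday d: %0
  1871-11-20
$ weekday
  Monday
$ yearhop n: -6
  1865-11-20
$ etch p: /slosmu c: pre
  created
$ roll n: -136
  1865-07-07
$ closeout
  1865-07-31
$ roll n: 354
  1866-07-20

Answer: 1871-11-20


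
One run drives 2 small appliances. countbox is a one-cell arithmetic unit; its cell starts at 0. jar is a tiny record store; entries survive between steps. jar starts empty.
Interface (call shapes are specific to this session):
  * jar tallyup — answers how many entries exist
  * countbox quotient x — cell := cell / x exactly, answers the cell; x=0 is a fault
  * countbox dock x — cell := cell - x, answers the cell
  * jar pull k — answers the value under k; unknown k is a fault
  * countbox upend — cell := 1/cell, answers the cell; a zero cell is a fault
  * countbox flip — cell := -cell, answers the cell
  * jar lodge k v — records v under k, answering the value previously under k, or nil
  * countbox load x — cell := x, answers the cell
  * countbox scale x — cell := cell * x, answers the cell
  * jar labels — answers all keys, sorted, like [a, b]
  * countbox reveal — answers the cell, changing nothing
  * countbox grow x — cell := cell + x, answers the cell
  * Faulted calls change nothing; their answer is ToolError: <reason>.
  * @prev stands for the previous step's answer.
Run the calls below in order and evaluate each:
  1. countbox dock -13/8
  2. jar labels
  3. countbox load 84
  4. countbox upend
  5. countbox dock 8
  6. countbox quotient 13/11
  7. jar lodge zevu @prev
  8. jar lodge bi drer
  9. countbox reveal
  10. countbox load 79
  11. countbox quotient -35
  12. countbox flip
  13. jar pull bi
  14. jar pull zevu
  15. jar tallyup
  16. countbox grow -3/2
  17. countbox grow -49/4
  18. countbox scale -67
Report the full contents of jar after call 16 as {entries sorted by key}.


~$ countbox dock x→-13/8
[out] 13/8
~$ jar labels
[out] []
~$ countbox load x→84
[out] 84
~$ countbox upend
[out] 1/84
~$ countbox dock x→8
[out] -671/84
~$ countbox quotient x→13/11
[out] -7381/1092
~$ jar lodge k→zevu v→@prev
[out] nil
~$ jar lodge k→bi v→drer
[out] nil
~$ countbox reveal
[out] -7381/1092
~$ countbox load x→79
[out] 79
~$ countbox quotient x→-35
[out] -79/35
~$ countbox flip
[out] 79/35
~$ jar pull k→bi
[out] drer
~$ jar pull k→zevu
[out] -7381/1092
~$ jar tallyup
[out] 2
~$ countbox grow x→-3/2
[out] 53/70
~$ countbox grow x→-49/4
[out] -1609/140
~$ countbox scale x→-67
[out] 107803/140

Answer: {bi=drer, zevu=-7381/1092}


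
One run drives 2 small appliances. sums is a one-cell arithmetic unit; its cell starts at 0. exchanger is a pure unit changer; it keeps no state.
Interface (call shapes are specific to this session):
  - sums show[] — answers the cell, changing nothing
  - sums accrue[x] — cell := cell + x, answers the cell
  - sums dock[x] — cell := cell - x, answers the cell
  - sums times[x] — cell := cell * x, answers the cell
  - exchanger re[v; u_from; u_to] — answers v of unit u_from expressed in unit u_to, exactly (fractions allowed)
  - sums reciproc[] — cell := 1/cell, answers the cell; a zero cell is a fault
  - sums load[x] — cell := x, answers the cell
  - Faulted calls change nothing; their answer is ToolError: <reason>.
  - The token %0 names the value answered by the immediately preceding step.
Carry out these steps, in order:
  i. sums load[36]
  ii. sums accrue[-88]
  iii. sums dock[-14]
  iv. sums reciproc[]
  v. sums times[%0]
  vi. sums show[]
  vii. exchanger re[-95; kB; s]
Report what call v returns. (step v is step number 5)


Answer: 1/1444

Derivation:
! 1. sums load(x→36) == 36
! 2. sums accrue(x→-88) == -52
! 3. sums dock(x→-14) == -38
! 4. sums reciproc() == -1/38
! 5. sums times(x→%0) == 1/1444
! 6. sums show() == 1/1444
! 7. exchanger re(v→-95, u_from→kB, u_to→s) == ToolError: incompatible units


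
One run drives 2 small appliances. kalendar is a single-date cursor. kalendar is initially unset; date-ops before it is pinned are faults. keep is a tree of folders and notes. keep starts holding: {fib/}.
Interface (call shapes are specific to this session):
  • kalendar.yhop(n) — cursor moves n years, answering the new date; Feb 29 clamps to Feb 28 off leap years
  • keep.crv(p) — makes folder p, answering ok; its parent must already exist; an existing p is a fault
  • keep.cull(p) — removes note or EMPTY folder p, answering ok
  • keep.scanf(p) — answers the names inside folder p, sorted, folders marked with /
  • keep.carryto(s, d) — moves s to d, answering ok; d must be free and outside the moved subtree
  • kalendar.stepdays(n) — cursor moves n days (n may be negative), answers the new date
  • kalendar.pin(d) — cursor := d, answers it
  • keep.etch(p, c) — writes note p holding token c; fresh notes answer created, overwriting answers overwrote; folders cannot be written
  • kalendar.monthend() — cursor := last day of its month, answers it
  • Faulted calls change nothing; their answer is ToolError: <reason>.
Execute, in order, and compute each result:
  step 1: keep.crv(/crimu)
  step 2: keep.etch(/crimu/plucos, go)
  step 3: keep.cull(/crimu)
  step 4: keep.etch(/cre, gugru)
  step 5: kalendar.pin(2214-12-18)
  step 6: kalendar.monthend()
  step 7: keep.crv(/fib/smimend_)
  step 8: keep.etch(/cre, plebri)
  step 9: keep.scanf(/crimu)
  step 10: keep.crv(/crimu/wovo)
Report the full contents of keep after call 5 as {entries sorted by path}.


-> crv(p→/crimu)
<- ok
-> etch(p→/crimu/plucos, c→go)
<- created
-> cull(p→/crimu)
<- ToolError: not empty
-> etch(p→/cre, c→gugru)
<- created
-> pin(d→2214-12-18)
<- 2214-12-18
-> monthend()
<- 2214-12-31
-> crv(p→/fib/smimend_)
<- ok
-> etch(p→/cre, c→plebri)
<- overwrote
-> scanf(p→/crimu)
<- [plucos]
-> crv(p→/crimu/wovo)
<- ok

Answer: {cre=gugru, crimu/, crimu/plucos=go, fib/}


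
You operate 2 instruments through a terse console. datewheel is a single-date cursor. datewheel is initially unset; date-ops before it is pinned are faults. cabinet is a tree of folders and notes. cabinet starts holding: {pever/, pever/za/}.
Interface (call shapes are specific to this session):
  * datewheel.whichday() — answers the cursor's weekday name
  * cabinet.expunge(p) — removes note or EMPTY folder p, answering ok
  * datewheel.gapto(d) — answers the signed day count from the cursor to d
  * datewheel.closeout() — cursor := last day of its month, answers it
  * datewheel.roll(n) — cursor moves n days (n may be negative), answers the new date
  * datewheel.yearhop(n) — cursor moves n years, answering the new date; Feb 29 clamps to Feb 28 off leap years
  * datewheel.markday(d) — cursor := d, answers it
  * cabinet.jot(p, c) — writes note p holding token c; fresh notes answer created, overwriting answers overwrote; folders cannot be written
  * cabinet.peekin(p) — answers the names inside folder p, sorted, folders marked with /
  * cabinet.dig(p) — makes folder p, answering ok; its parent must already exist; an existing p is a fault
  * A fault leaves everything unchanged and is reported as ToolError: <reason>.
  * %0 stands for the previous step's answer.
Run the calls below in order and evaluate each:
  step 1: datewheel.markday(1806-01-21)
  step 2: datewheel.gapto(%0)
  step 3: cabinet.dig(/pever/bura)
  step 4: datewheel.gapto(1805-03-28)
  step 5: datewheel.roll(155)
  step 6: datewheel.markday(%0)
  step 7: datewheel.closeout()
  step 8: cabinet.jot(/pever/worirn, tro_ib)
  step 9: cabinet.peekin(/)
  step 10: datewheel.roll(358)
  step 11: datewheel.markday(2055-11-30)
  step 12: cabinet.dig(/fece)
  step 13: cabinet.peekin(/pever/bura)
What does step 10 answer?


% datewheel.markday d='1806-01-21'
  1806-01-21
% datewheel.gapto d='%0'
  0
% cabinet.dig p='/pever/bura'
  ok
% datewheel.gapto d='1805-03-28'
  -299
% datewheel.roll n='155'
  1806-06-25
% datewheel.markday d='%0'
  1806-06-25
% datewheel.closeout
  1806-06-30
% cabinet.jot p='/pever/worirn' c='tro_ib'
  created
% cabinet.peekin p='/'
  [pever/]
% datewheel.roll n='358'
  1807-06-23
% datewheel.markday d='2055-11-30'
  2055-11-30
% cabinet.dig p='/fece'
  ok
% cabinet.peekin p='/pever/bura'
  []

Answer: 1807-06-23


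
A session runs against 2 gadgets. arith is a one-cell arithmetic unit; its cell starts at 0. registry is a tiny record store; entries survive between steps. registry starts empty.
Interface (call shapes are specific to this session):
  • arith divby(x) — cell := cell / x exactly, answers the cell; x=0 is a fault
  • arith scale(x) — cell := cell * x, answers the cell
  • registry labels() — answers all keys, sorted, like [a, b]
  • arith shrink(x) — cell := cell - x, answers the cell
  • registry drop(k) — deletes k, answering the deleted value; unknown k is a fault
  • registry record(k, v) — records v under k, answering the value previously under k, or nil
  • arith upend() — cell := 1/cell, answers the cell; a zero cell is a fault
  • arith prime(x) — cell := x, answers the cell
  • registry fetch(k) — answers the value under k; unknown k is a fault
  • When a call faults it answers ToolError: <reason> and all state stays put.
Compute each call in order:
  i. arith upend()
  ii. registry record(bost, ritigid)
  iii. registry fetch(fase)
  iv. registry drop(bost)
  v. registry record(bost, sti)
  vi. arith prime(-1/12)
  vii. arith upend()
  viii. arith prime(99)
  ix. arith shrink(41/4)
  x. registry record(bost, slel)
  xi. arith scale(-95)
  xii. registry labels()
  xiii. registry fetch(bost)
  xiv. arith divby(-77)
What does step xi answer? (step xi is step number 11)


Answer: -33725/4

Derivation:
Then arith upend(), and get ToolError: reciprocal of zero.
I run registry record passing k→bost, v→ritigid, and get nil.
Invoking registry fetch passing k→fase: ToolError: no such key fase.
Using registry drop passing k→bost, → ritigid.
I run registry record passing k→bost, v→sti: nil.
Next I call arith prime passing x→-1/12, and get -1/12.
Invoking arith upend, which returns -12.
Then arith prime passing x→99, and see 99.
Then arith shrink passing x→41/4, — result: 355/4.
Now I run registry record passing k→bost, v→slel, and see sti.
Now I run arith scale passing x→-95, and get -33725/4.
Using registry labels(), and see [bost].
Calling registry fetch passing k→bost, and see slel.
I use arith divby passing x→-77, yielding 33725/308.


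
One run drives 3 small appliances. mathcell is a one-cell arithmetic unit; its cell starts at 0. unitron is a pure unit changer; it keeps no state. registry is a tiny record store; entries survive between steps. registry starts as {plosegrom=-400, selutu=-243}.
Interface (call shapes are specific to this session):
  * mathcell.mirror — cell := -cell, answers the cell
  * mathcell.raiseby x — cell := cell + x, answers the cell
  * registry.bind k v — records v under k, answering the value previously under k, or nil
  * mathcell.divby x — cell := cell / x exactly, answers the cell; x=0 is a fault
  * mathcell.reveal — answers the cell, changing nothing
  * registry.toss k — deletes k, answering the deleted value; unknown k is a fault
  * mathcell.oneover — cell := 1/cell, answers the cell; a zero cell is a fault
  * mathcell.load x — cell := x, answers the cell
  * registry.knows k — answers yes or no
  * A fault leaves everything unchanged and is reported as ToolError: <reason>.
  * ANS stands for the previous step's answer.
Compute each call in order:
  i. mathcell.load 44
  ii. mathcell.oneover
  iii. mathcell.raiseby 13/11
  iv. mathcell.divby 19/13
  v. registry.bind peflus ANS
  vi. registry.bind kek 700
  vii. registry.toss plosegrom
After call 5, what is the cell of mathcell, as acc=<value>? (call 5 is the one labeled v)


CALL mathcell.load[x: 44]
RET  44
CALL mathcell.oneover[]
RET  1/44
CALL mathcell.raiseby[x: 13/11]
RET  53/44
CALL mathcell.divby[x: 19/13]
RET  689/836
CALL registry.bind[k: peflus; v: ANS]
RET  nil
CALL registry.bind[k: kek; v: 700]
RET  nil
CALL registry.toss[k: plosegrom]
RET  -400

Answer: acc=689/836


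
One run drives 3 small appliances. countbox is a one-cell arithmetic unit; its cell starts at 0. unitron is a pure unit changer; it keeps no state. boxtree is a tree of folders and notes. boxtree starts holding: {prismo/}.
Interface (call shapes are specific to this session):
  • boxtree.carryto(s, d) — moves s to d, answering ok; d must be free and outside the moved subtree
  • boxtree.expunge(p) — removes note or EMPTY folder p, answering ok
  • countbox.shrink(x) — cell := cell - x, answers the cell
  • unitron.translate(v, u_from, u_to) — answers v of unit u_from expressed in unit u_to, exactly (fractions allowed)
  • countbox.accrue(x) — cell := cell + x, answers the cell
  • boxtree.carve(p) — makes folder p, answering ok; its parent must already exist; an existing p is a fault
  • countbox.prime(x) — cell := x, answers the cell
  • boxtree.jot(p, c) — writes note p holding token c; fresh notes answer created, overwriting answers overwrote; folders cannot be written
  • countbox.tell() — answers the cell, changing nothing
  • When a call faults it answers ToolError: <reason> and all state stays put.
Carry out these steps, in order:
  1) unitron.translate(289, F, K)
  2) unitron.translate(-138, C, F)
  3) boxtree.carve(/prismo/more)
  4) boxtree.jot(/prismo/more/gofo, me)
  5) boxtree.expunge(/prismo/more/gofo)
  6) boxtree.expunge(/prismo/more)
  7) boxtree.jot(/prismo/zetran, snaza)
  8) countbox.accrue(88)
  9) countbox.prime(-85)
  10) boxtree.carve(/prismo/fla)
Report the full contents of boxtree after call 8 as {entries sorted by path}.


> translate v=289 u_from=F u_to=K
:: 74867/180
> translate v=-138 u_from=C u_to=F
:: -1082/5
> carve p=/prismo/more
:: ok
> jot p=/prismo/more/gofo c=me
:: created
> expunge p=/prismo/more/gofo
:: ok
> expunge p=/prismo/more
:: ok
> jot p=/prismo/zetran c=snaza
:: created
> accrue x=88
:: 88
> prime x=-85
:: -85
> carve p=/prismo/fla
:: ok

Answer: {prismo/, prismo/zetran=snaza}
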